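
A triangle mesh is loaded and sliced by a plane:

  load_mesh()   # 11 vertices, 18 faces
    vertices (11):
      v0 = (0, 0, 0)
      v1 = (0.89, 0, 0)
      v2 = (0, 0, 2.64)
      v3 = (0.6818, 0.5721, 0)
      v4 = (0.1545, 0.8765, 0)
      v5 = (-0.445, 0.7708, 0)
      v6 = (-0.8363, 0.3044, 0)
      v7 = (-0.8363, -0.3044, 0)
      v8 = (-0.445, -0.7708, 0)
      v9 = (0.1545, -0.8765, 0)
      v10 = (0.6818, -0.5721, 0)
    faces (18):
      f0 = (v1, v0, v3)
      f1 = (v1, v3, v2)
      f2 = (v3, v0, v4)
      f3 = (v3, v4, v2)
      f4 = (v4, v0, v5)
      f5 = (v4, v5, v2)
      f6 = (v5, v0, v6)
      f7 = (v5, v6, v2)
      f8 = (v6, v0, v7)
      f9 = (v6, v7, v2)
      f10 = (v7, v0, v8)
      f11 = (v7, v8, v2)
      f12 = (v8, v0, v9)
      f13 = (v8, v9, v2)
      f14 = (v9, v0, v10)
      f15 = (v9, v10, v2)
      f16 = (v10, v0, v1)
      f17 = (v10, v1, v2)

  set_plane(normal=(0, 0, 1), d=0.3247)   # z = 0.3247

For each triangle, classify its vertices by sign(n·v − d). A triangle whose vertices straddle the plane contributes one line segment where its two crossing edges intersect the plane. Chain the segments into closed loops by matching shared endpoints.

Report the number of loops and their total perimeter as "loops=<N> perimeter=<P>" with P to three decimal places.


loops=1 perimeter=4.805

Straddling triangles (9 of 18):
  (v1,v3,v2) [--+] → (0.597944, 0.501736, 0.3247)–(0.780537, 0, 0.3247)  len=0.5339
  (v3,v4,v2) [--+] → (0.135498, 0.768697, 0.3247)–(0.597944, 0.501736, 0.3247)  len=0.5340
  (v4,v5,v2) [--+] → (-0.390268, 0.675997, 0.3247)–(0.135498, 0.768697, 0.3247)  len=0.5339
  (v5,v6,v2) [--+] → (-0.733441, 0.266961, 0.3247)–(-0.390268, 0.675997, 0.3247)  len=0.5339
  (v6,v7,v2) [--+] → (-0.733441, -0.266961, 0.3247)–(-0.733441, 0.266961, 0.3247)  len=0.5339
  (v7,v8,v2) [--+] → (-0.390268, -0.675997, 0.3247)–(-0.733441, -0.266961, 0.3247)  len=0.5339
  (v8,v9,v2) [--+] → (0.135498, -0.768697, 0.3247)–(-0.390268, -0.675997, 0.3247)  len=0.5339
  (v9,v10,v2) [--+] → (0.597944, -0.501736, 0.3247)–(0.135498, -0.768697, 0.3247)  len=0.5340
  (v10,v1,v2) [--+] → (0.780537, 0, 0.3247)–(0.597944, -0.501736, 0.3247)  len=0.5339

Chained into 1 loop(s):
  loop 1: 9 segments, perimeter = 4.8053
Total perimeter = 4.805


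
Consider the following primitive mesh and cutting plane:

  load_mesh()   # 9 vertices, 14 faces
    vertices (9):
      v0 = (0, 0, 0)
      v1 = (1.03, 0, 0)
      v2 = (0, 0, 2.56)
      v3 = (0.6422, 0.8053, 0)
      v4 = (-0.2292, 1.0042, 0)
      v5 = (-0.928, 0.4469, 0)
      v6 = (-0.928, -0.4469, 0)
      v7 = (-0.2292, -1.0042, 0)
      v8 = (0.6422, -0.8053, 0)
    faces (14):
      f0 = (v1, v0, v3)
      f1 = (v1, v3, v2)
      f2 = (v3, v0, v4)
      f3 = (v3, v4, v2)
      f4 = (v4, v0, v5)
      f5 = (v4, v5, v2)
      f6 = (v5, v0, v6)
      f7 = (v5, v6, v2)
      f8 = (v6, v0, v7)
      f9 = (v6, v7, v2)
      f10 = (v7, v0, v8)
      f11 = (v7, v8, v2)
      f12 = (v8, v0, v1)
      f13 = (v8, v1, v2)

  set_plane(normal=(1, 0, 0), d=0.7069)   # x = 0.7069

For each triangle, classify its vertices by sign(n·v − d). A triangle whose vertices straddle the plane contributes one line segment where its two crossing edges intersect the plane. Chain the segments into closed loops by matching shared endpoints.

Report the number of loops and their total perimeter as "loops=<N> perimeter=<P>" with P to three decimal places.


loops=1 perimeter=3.435

Straddling triangles (4 of 14):
  (v1,v0,v3) [+--] → (0.7069, 0, 0)–(0.7069, 0.670945, 0)  len=0.6709
  (v1,v3,v2) [+--] → (0.7069, 0.670945, 0)–(0.7069, 0, 0.803045)  len=1.0464
  (v8,v0,v1) [--+] → (0.7069, 0, 0)–(0.7069, -0.670945, 0)  len=0.6709
  (v8,v1,v2) [-+-] → (0.7069, -0.670945, 0)–(0.7069, 0, 0.803045)  len=1.0464

Chained into 1 loop(s):
  loop 1: 4 segments, perimeter = 3.4348
Total perimeter = 3.435


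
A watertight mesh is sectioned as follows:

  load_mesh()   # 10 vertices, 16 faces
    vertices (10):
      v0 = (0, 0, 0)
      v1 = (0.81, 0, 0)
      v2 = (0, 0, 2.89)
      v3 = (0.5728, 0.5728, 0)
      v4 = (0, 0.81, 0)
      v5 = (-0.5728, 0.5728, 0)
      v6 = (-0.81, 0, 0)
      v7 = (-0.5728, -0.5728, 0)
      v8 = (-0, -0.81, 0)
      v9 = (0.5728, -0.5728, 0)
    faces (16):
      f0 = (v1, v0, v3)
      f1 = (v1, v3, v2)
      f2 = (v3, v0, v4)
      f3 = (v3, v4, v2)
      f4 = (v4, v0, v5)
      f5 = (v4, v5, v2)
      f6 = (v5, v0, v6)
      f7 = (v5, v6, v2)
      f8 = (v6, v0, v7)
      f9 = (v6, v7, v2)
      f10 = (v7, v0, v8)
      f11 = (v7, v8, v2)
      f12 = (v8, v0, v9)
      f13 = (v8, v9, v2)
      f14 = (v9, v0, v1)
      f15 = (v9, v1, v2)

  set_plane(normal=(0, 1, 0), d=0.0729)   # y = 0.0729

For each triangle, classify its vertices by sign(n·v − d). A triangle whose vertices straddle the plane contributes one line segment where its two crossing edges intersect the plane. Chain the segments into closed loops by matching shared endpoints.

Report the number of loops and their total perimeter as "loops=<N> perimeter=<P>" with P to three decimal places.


Straddling triangles (8 of 16):
  (v1,v0,v3) [--+] → (0.0729, 0.0729, 0)–(0.779812, 0.0729, 0)  len=0.7069
  (v1,v3,v2) [-+-] → (0.779812, 0.0729, 0)–(0.0729, 0.0729, 2.52219)  len=2.6194
  (v3,v0,v4) [+-+] → (0.0729, 0.0729, 0)–(0, 0.0729, 0)  len=0.0729
  (v3,v4,v2) [++-] → (0, 0.0729, 2.6299)–(0.0729, 0.0729, 2.52219)  len=0.1301
  (v4,v0,v5) [+-+] → (0, 0.0729, 0)–(-0.0729, 0.0729, 0)  len=0.0729
  (v4,v5,v2) [++-] → (-0.0729, 0.0729, 2.52219)–(0, 0.0729, 2.6299)  len=0.1301
  (v5,v0,v6) [+--] → (-0.0729, 0.0729, 0)–(-0.779812, 0.0729, 0)  len=0.7069
  (v5,v6,v2) [+--] → (-0.779812, 0.0729, 0)–(-0.0729, 0.0729, 2.52219)  len=2.6194

Chained into 1 loop(s):
  loop 1: 8 segments, perimeter = 7.0585
Total perimeter = 7.059

loops=1 perimeter=7.059


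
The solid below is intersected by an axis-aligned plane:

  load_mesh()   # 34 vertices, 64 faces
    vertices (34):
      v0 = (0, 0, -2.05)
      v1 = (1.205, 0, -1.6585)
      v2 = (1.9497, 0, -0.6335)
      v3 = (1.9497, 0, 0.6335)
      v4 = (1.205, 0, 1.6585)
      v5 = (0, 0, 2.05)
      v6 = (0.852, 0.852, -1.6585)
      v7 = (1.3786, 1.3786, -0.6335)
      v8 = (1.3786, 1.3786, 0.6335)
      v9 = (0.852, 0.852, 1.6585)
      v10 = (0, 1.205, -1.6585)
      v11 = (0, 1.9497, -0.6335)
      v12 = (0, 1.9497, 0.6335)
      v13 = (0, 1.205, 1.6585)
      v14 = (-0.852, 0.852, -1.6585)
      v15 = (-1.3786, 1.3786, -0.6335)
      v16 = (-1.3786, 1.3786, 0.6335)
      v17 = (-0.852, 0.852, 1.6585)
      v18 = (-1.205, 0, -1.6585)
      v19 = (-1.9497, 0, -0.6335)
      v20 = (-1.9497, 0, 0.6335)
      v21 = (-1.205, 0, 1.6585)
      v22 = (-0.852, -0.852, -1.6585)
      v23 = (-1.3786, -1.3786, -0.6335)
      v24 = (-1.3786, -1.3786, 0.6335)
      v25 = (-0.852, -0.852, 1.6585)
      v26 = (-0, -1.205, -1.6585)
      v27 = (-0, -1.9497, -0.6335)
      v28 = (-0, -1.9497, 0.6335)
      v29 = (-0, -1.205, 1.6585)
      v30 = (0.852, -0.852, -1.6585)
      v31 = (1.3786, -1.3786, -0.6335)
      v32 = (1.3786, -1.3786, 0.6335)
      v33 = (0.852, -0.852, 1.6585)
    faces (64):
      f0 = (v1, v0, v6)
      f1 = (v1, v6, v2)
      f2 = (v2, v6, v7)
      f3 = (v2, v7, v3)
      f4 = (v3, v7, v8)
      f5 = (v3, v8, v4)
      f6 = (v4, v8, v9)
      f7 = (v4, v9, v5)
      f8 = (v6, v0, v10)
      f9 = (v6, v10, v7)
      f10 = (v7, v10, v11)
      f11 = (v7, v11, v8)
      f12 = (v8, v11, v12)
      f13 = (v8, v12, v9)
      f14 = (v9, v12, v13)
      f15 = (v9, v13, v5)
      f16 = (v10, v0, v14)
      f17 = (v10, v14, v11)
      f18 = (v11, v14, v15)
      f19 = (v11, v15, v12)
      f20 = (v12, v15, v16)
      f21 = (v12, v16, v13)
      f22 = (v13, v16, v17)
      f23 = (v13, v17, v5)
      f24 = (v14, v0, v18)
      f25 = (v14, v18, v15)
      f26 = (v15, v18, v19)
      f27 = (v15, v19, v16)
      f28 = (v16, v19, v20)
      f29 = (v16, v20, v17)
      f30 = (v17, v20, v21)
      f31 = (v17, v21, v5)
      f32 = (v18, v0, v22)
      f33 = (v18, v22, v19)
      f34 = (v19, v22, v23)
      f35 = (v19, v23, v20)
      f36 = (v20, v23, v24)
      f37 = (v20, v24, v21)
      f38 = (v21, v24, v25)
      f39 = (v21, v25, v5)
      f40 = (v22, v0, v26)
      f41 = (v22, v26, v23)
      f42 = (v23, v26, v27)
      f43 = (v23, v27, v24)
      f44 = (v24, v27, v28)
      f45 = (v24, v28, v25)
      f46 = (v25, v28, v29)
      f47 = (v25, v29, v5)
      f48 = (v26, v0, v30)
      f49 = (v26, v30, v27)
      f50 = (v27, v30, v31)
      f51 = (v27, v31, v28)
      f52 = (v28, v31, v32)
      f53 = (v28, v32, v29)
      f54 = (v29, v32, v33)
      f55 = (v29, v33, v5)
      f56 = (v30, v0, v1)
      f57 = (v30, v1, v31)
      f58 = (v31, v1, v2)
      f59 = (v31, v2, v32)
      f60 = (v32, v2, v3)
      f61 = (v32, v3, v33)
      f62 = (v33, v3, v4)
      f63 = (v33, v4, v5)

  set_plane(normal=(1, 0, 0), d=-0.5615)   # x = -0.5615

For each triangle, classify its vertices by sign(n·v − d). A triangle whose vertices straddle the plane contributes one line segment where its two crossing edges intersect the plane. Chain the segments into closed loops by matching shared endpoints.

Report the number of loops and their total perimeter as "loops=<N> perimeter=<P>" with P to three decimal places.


loops=1 perimeter=11.596

Straddling triangles (20 of 64):
  (v10,v0,v14) [++-] → (-0.5615, 0.5615, -1.79199)–(-0.5615, 0.97236, -1.6585)  len=0.4320
  (v10,v14,v11) [+-+] → (-0.5615, 0.97236, -1.6585)–(-0.5615, 1.22627, -1.30901)  len=0.4320
  (v11,v14,v15) [+--] → (-0.5615, 1.22627, -1.30901)–(-0.5615, 1.71709, -0.6335)  len=0.8350
  (v11,v15,v12) [+-+] → (-0.5615, 1.71709, -0.6335)–(-0.5615, 1.71709, 0.117454)  len=0.7510
  (v12,v15,v16) [+--] → (-0.5615, 1.71709, 0.117454)–(-0.5615, 1.71709, 0.6335)  len=0.5160
  (v12,v16,v13) [+-+] → (-0.5615, 1.71709, 0.6335)–(-0.5615, 1.27571, 1.24102)  len=0.7509
  (v13,v16,v17) [+--] → (-0.5615, 1.27571, 1.24102)–(-0.5615, 0.97236, 1.6585)  len=0.5161
  (v13,v17,v5) [+-+] → (-0.5615, 0.97236, 1.6585)–(-0.5615, 0.5615, 1.79199)  len=0.4320
  (v14,v0,v18) [-+-] → (-0.5615, 0.5615, -1.79199)–(-0.5615, 0, -1.86757)  len=0.5666
  (v17,v21,v5) [--+] → (-0.5615, 0, 1.86757)–(-0.5615, 0.5615, 1.79199)  len=0.5666
  (v18,v0,v22) [-+-] → (-0.5615, 0, -1.86757)–(-0.5615, -0.5615, -1.79199)  len=0.5666
  (v21,v25,v5) [--+] → (-0.5615, -0.5615, 1.79199)–(-0.5615, 0, 1.86757)  len=0.5666
  (v22,v0,v26) [-++] → (-0.5615, -0.5615, -1.79199)–(-0.5615, -0.97236, -1.6585)  len=0.4320
  (v22,v26,v23) [-+-] → (-0.5615, -0.97236, -1.6585)–(-0.5615, -1.27571, -1.24102)  len=0.5161
  (v23,v26,v27) [-++] → (-0.5615, -1.27571, -1.24102)–(-0.5615, -1.71709, -0.6335)  len=0.7509
  (v23,v27,v24) [-+-] → (-0.5615, -1.71709, -0.6335)–(-0.5615, -1.71709, -0.117454)  len=0.5160
  (v24,v27,v28) [-++] → (-0.5615, -1.71709, -0.117454)–(-0.5615, -1.71709, 0.6335)  len=0.7510
  (v24,v28,v25) [-+-] → (-0.5615, -1.71709, 0.6335)–(-0.5615, -1.22627, 1.30901)  len=0.8350
  (v25,v28,v29) [-++] → (-0.5615, -1.22627, 1.30901)–(-0.5615, -0.97236, 1.6585)  len=0.4320
  (v25,v29,v5) [-++] → (-0.5615, -0.97236, 1.6585)–(-0.5615, -0.5615, 1.79199)  len=0.4320

Chained into 1 loop(s):
  loop 1: 20 segments, perimeter = 11.5962
Total perimeter = 11.596


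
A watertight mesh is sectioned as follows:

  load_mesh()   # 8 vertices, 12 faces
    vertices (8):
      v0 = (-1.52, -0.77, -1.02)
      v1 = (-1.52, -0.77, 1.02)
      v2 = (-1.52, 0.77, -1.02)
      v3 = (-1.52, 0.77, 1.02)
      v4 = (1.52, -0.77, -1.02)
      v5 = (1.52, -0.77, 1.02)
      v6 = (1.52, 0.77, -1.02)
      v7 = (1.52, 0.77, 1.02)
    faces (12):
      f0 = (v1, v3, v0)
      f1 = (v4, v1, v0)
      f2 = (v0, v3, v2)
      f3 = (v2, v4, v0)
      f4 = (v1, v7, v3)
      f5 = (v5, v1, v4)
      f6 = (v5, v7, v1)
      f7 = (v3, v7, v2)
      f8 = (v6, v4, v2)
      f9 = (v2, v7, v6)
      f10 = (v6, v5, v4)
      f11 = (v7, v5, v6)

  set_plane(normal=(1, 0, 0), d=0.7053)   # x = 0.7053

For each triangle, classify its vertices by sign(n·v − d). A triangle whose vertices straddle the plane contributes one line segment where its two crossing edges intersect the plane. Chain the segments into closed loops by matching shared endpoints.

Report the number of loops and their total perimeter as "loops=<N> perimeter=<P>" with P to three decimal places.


loops=1 perimeter=7.160

Straddling triangles (8 of 12):
  (v4,v1,v0) [+--] → (0.7053, -0.77, -0.473293)–(0.7053, -0.77, -1.02)  len=0.5467
  (v2,v4,v0) [-+-] → (0.7053, -0.35729, -1.02)–(0.7053, -0.77, -1.02)  len=0.4127
  (v1,v7,v3) [-+-] → (0.7053, 0.35729, 1.02)–(0.7053, 0.77, 1.02)  len=0.4127
  (v5,v1,v4) [+-+] → (0.7053, -0.77, 1.02)–(0.7053, -0.77, -0.473293)  len=1.4933
  (v5,v7,v1) [++-] → (0.7053, 0.35729, 1.02)–(0.7053, -0.77, 1.02)  len=1.1273
  (v3,v7,v2) [-+-] → (0.7053, 0.77, 1.02)–(0.7053, 0.77, 0.473293)  len=0.5467
  (v6,v4,v2) [++-] → (0.7053, -0.35729, -1.02)–(0.7053, 0.77, -1.02)  len=1.1273
  (v2,v7,v6) [-++] → (0.7053, 0.77, 0.473293)–(0.7053, 0.77, -1.02)  len=1.4933

Chained into 1 loop(s):
  loop 1: 8 segments, perimeter = 7.1600
Total perimeter = 7.160


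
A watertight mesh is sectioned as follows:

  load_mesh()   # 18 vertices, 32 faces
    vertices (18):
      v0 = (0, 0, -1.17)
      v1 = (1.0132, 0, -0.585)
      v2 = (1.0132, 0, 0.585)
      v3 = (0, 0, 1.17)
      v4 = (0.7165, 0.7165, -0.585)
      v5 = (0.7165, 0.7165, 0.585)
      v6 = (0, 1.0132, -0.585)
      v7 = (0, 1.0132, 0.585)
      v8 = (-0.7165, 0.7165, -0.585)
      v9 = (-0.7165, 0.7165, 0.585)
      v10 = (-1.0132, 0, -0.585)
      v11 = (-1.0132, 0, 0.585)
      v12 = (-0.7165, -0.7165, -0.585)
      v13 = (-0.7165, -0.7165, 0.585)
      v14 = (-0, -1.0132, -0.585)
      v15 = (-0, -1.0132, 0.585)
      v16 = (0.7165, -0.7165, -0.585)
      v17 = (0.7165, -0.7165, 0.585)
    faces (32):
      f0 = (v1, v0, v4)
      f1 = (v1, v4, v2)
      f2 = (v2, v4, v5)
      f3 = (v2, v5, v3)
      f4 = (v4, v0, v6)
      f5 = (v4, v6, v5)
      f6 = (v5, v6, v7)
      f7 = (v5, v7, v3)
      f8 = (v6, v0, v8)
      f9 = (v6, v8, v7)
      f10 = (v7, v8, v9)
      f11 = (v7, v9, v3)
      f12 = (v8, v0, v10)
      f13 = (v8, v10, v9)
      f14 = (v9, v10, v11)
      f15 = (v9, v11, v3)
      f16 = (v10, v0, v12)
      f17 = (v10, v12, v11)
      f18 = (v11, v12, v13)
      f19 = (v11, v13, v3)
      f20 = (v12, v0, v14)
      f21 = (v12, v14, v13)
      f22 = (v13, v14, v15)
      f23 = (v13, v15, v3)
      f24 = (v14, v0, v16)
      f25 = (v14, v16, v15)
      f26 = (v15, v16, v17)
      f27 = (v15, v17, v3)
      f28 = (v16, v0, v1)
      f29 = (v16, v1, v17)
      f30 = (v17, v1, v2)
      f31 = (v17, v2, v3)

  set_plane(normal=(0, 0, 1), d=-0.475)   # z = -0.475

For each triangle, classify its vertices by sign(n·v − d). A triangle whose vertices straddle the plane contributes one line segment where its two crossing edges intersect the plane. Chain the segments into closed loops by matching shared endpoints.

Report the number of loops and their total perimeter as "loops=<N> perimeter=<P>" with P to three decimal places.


Straddling triangles (16 of 32):
  (v1,v4,v2) [--+] → (0.744395, 0.649137, -0.475)–(1.0132, 0, -0.475)  len=0.7026
  (v2,v4,v5) [+-+] → (0.744395, 0.649137, -0.475)–(0.7165, 0.7165, -0.475)  len=0.0729
  (v4,v6,v5) [--+] → (0.0673632, 0.985305, -0.475)–(0.7165, 0.7165, -0.475)  len=0.7026
  (v5,v6,v7) [+-+] → (0.0673632, 0.985305, -0.475)–(0, 1.0132, -0.475)  len=0.0729
  (v6,v8,v7) [--+] → (-0.649137, 0.744395, -0.475)–(0, 1.0132, -0.475)  len=0.7026
  (v7,v8,v9) [+-+] → (-0.649137, 0.744395, -0.475)–(-0.7165, 0.7165, -0.475)  len=0.0729
  (v8,v10,v9) [--+] → (-0.985305, 0.0673632, -0.475)–(-0.7165, 0.7165, -0.475)  len=0.7026
  (v9,v10,v11) [+-+] → (-0.985305, 0.0673632, -0.475)–(-1.0132, 0, -0.475)  len=0.0729
  (v10,v12,v11) [--+] → (-0.744395, -0.649137, -0.475)–(-1.0132, 0, -0.475)  len=0.7026
  (v11,v12,v13) [+-+] → (-0.744395, -0.649137, -0.475)–(-0.7165, -0.7165, -0.475)  len=0.0729
  (v12,v14,v13) [--+] → (-0.0673632, -0.985305, -0.475)–(-0.7165, -0.7165, -0.475)  len=0.7026
  (v13,v14,v15) [+-+] → (-0.0673632, -0.985305, -0.475)–(0, -1.0132, -0.475)  len=0.0729
  (v14,v16,v15) [--+] → (0.649137, -0.744395, -0.475)–(0, -1.0132, -0.475)  len=0.7026
  (v15,v16,v17) [+-+] → (0.649137, -0.744395, -0.475)–(0.7165, -0.7165, -0.475)  len=0.0729
  (v16,v1,v17) [--+] → (0.985305, -0.0673632, -0.475)–(0.7165, -0.7165, -0.475)  len=0.7026
  (v17,v1,v2) [+-+] → (0.985305, -0.0673632, -0.475)–(1.0132, 0, -0.475)  len=0.0729

Chained into 1 loop(s):
  loop 1: 16 segments, perimeter = 6.2040
Total perimeter = 6.204

loops=1 perimeter=6.204


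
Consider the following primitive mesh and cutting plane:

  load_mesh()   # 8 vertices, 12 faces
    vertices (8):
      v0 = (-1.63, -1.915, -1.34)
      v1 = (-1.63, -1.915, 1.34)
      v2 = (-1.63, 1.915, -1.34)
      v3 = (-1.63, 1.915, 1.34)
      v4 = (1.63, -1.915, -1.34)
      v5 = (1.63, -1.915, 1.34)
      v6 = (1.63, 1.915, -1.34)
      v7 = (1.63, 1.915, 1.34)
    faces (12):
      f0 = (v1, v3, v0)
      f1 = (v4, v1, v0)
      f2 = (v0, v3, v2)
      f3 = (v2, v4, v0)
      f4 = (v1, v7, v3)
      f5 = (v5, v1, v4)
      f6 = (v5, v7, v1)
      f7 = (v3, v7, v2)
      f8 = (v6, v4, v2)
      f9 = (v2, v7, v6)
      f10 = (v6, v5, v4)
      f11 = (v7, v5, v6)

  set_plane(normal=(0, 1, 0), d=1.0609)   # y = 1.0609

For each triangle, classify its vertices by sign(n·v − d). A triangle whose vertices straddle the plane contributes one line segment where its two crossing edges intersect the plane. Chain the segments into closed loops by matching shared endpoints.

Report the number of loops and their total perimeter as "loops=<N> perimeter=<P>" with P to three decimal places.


Straddling triangles (8 of 12):
  (v1,v3,v0) [-+-] → (-1.63, 1.0609, 1.34)–(-1.63, 1.0609, 0.742353)  len=0.5976
  (v0,v3,v2) [-++] → (-1.63, 1.0609, 0.742353)–(-1.63, 1.0609, -1.34)  len=2.0824
  (v2,v4,v0) [+--] → (-0.903011, 1.0609, -1.34)–(-1.63, 1.0609, -1.34)  len=0.7270
  (v1,v7,v3) [-++] → (0.903011, 1.0609, 1.34)–(-1.63, 1.0609, 1.34)  len=2.5330
  (v5,v7,v1) [-+-] → (1.63, 1.0609, 1.34)–(0.903011, 1.0609, 1.34)  len=0.7270
  (v6,v4,v2) [+-+] → (1.63, 1.0609, -1.34)–(-0.903011, 1.0609, -1.34)  len=2.5330
  (v6,v5,v4) [+--] → (1.63, 1.0609, -0.742353)–(1.63, 1.0609, -1.34)  len=0.5976
  (v7,v5,v6) [+-+] → (1.63, 1.0609, 1.34)–(1.63, 1.0609, -0.742353)  len=2.0824

Chained into 1 loop(s):
  loop 1: 8 segments, perimeter = 11.8800
Total perimeter = 11.880

loops=1 perimeter=11.880


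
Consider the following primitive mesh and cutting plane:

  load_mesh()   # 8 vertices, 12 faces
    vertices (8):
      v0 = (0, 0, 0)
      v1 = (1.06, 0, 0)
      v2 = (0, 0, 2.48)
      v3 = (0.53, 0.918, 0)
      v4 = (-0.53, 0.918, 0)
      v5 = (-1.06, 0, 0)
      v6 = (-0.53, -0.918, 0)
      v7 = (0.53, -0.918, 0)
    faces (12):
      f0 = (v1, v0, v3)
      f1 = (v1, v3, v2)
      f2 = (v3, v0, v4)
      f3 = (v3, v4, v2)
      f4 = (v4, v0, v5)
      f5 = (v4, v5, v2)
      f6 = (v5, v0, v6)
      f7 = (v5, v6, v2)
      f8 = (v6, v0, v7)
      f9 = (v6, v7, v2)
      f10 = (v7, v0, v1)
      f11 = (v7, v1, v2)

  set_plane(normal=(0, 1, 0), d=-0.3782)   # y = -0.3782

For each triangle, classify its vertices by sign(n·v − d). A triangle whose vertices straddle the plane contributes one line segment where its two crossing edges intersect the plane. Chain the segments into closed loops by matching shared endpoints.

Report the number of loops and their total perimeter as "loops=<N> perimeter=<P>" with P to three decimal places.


Straddling triangles (6 of 12):
  (v5,v0,v6) [++-] → (-0.218351, -0.3782, 0)–(-0.841649, -0.3782, 0)  len=0.6233
  (v5,v6,v2) [+-+] → (-0.841649, -0.3782, 0)–(-0.218351, -0.3782, 1.45828)  len=1.5859
  (v6,v0,v7) [-+-] → (-0.218351, -0.3782, 0)–(0.218351, -0.3782, 0)  len=0.4367
  (v6,v7,v2) [--+] → (0.218351, -0.3782, 1.45828)–(-0.218351, -0.3782, 1.45828)  len=0.4367
  (v7,v0,v1) [-++] → (0.218351, -0.3782, 0)–(0.841649, -0.3782, 0)  len=0.6233
  (v7,v1,v2) [-++] → (0.841649, -0.3782, 0)–(0.218351, -0.3782, 1.45828)  len=1.5859

Chained into 1 loop(s):
  loop 1: 6 segments, perimeter = 5.2918
Total perimeter = 5.292

loops=1 perimeter=5.292


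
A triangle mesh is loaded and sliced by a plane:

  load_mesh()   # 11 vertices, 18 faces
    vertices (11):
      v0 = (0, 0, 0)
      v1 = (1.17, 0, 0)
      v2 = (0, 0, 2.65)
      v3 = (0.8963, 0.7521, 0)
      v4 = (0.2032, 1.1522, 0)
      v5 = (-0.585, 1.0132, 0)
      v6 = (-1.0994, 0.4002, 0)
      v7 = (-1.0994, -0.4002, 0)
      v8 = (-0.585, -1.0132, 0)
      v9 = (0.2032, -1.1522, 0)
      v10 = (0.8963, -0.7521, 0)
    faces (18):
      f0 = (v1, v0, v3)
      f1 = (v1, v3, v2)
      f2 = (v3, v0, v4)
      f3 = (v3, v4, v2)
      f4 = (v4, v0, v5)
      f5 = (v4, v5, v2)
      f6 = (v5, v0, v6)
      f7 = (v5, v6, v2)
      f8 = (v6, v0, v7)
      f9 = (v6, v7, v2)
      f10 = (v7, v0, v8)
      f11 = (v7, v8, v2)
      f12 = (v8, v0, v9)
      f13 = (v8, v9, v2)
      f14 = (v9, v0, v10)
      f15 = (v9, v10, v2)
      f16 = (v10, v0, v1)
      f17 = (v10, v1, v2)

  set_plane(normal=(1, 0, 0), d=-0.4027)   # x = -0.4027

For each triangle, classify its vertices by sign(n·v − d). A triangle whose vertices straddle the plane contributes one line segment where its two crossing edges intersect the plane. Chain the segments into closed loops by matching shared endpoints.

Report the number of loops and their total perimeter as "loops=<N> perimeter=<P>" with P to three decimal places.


Straddling triangles (10 of 18):
  (v4,v0,v5) [++-] → (-0.4027, 0.697463, 0)–(-0.4027, 1.04535, 0)  len=0.3479
  (v4,v5,v2) [+-+] → (-0.4027, 1.04535, 0)–(-0.4027, 0.697463, 0.825803)  len=0.8961
  (v5,v0,v6) [-+-] → (-0.4027, 0.697463, 0)–(-0.4027, 0.14659, 0)  len=0.5509
  (v5,v6,v2) [--+] → (-0.4027, 0.14659, 1.67933)–(-0.4027, 0.697463, 0.825803)  len=1.0159
  (v6,v0,v7) [-+-] → (-0.4027, 0.14659, 0)–(-0.4027, -0.14659, 0)  len=0.2932
  (v6,v7,v2) [--+] → (-0.4027, -0.14659, 1.67933)–(-0.4027, 0.14659, 1.67933)  len=0.2932
  (v7,v0,v8) [-+-] → (-0.4027, -0.14659, 0)–(-0.4027, -0.697463, 0)  len=0.5509
  (v7,v8,v2) [--+] → (-0.4027, -0.697463, 0.825803)–(-0.4027, -0.14659, 1.67933)  len=1.0159
  (v8,v0,v9) [-++] → (-0.4027, -0.697463, 0)–(-0.4027, -1.04535, 0)  len=0.3479
  (v8,v9,v2) [-++] → (-0.4027, -1.04535, 0)–(-0.4027, -0.697463, 0.825803)  len=0.8961

Chained into 1 loop(s):
  loop 1: 10 segments, perimeter = 6.2078
Total perimeter = 6.208

loops=1 perimeter=6.208


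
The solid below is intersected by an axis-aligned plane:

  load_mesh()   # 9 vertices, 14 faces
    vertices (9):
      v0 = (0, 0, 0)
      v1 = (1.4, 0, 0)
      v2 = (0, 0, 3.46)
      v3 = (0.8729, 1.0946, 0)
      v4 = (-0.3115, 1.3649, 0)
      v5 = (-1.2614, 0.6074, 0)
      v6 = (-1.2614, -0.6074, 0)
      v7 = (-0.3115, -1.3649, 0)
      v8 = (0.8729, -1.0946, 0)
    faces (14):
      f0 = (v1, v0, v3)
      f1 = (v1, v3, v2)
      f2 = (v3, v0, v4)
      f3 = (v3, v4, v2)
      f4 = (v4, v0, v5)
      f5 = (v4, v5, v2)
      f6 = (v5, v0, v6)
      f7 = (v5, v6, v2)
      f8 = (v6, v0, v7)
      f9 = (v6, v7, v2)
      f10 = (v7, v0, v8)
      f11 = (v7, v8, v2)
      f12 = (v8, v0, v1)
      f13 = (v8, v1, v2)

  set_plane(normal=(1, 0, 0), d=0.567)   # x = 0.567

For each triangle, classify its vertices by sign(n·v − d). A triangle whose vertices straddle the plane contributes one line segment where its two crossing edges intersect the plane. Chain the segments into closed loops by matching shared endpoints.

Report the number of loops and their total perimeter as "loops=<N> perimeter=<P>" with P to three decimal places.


loops=1 perimeter=7.128

Straddling triangles (8 of 14):
  (v1,v0,v3) [+-+] → (0.567, 0, 0)–(0.567, 0.711007, 0)  len=0.7110
  (v1,v3,v2) [++-] → (0.567, 0.711007, 1.21253)–(0.567, 0, 2.0587)  len=1.1052
  (v3,v0,v4) [+--] → (0.567, 0.711007, 0)–(0.567, 1.16441, 0)  len=0.4534
  (v3,v4,v2) [+--] → (0.567, 1.16441, 0)–(0.567, 0.711007, 1.21253)  len=1.2945
  (v7,v0,v8) [--+] → (0.567, -0.711007, 0)–(0.567, -1.16441, 0)  len=0.4534
  (v7,v8,v2) [-+-] → (0.567, -1.16441, 0)–(0.567, -0.711007, 1.21253)  len=1.2945
  (v8,v0,v1) [+-+] → (0.567, -0.711007, 0)–(0.567, 0, 0)  len=0.7110
  (v8,v1,v2) [++-] → (0.567, 0, 2.0587)–(0.567, -0.711007, 1.21253)  len=1.1052

Chained into 1 loop(s):
  loop 1: 8 segments, perimeter = 7.1283
Total perimeter = 7.128


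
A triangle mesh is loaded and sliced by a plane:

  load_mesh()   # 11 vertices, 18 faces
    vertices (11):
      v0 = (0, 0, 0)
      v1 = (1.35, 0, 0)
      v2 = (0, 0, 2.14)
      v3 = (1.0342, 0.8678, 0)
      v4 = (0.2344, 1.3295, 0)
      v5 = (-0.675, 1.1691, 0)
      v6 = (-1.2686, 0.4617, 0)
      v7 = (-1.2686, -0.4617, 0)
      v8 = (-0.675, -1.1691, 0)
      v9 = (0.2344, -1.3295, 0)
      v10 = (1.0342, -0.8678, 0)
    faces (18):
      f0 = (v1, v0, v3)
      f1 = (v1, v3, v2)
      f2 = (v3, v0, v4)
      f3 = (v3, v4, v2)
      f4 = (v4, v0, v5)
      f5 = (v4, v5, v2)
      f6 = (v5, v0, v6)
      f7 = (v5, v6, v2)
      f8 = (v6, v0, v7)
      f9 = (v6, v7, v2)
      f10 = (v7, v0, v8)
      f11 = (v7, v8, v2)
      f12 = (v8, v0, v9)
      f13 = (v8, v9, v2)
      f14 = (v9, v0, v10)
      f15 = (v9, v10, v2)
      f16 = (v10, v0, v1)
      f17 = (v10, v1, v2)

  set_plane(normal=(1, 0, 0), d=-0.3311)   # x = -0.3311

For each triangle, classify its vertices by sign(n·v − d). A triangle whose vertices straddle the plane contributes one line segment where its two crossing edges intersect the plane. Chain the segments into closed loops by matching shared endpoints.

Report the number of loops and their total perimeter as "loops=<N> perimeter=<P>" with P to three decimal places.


Straddling triangles (10 of 18):
  (v4,v0,v5) [++-] → (-0.3311, 0.573465, 0)–(-0.3311, 1.22976, 0)  len=0.6563
  (v4,v5,v2) [+-+] → (-0.3311, 1.22976, 0)–(-0.3311, 0.573465, 1.09029)  len=1.2726
  (v5,v0,v6) [-+-] → (-0.3311, 0.573465, 0)–(-0.3311, 0.120502, 0)  len=0.4530
  (v5,v6,v2) [--+] → (-0.3311, 0.120502, 1.58147)–(-0.3311, 0.573465, 1.09029)  len=0.6682
  (v6,v0,v7) [-+-] → (-0.3311, 0.120502, 0)–(-0.3311, -0.120502, 0)  len=0.2410
  (v6,v7,v2) [--+] → (-0.3311, -0.120502, 1.58147)–(-0.3311, 0.120502, 1.58147)  len=0.2410
  (v7,v0,v8) [-+-] → (-0.3311, -0.120502, 0)–(-0.3311, -0.573465, 0)  len=0.4530
  (v7,v8,v2) [--+] → (-0.3311, -0.573465, 1.09029)–(-0.3311, -0.120502, 1.58147)  len=0.6682
  (v8,v0,v9) [-++] → (-0.3311, -0.573465, 0)–(-0.3311, -1.22976, 0)  len=0.6563
  (v8,v9,v2) [-++] → (-0.3311, -1.22976, 0)–(-0.3311, -0.573465, 1.09029)  len=1.2726

Chained into 1 loop(s):
  loop 1: 10 segments, perimeter = 6.5820
Total perimeter = 6.582

loops=1 perimeter=6.582


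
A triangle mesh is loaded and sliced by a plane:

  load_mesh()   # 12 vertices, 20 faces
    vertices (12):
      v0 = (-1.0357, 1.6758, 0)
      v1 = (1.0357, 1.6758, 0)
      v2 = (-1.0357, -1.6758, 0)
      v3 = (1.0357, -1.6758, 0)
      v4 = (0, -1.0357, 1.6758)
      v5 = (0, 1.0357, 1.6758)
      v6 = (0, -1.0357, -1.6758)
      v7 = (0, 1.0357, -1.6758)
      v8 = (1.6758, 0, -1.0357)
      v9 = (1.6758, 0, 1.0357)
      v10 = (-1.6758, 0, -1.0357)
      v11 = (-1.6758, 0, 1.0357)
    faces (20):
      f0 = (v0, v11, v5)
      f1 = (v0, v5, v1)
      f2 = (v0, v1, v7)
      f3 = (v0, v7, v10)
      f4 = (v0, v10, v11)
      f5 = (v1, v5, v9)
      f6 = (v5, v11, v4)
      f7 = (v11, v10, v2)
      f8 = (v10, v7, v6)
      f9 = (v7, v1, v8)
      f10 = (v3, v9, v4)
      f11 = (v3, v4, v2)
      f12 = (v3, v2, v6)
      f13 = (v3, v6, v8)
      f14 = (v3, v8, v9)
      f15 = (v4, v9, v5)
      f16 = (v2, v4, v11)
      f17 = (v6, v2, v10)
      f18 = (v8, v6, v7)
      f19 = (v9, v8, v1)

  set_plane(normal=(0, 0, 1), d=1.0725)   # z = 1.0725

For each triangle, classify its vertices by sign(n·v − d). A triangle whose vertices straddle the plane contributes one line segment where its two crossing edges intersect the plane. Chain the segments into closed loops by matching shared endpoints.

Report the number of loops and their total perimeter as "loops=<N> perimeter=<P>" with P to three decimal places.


loops=1 perimeter=8.555

Straddling triangles (8 of 20):
  (v0,v11,v5) [--+] → (-1.57946, 0.0595434, 1.0725)–(-0.372859, 1.26614, 1.0725)  len=1.7064
  (v0,v5,v1) [-+-] → (-0.372859, 1.26614, 1.0725)–(0.372859, 1.26614, 1.0725)  len=0.7457
  (v1,v5,v9) [-+-] → (0.372859, 1.26614, 1.0725)–(1.57946, 0.0595434, 1.0725)  len=1.7064
  (v5,v11,v4) [+-+] → (-1.57946, 0.0595434, 1.0725)–(-1.57946, -0.0595434, 1.0725)  len=0.1191
  (v3,v9,v4) [--+] → (1.57946, -0.0595434, 1.0725)–(0.372859, -1.26614, 1.0725)  len=1.7064
  (v3,v4,v2) [-+-] → (0.372859, -1.26614, 1.0725)–(-0.372859, -1.26614, 1.0725)  len=0.7457
  (v4,v9,v5) [+-+] → (1.57946, -0.0595434, 1.0725)–(1.57946, 0.0595434, 1.0725)  len=0.1191
  (v2,v4,v11) [-+-] → (-0.372859, -1.26614, 1.0725)–(-1.57946, -0.0595434, 1.0725)  len=1.7064

Chained into 1 loop(s):
  loop 1: 8 segments, perimeter = 8.5552
Total perimeter = 8.555


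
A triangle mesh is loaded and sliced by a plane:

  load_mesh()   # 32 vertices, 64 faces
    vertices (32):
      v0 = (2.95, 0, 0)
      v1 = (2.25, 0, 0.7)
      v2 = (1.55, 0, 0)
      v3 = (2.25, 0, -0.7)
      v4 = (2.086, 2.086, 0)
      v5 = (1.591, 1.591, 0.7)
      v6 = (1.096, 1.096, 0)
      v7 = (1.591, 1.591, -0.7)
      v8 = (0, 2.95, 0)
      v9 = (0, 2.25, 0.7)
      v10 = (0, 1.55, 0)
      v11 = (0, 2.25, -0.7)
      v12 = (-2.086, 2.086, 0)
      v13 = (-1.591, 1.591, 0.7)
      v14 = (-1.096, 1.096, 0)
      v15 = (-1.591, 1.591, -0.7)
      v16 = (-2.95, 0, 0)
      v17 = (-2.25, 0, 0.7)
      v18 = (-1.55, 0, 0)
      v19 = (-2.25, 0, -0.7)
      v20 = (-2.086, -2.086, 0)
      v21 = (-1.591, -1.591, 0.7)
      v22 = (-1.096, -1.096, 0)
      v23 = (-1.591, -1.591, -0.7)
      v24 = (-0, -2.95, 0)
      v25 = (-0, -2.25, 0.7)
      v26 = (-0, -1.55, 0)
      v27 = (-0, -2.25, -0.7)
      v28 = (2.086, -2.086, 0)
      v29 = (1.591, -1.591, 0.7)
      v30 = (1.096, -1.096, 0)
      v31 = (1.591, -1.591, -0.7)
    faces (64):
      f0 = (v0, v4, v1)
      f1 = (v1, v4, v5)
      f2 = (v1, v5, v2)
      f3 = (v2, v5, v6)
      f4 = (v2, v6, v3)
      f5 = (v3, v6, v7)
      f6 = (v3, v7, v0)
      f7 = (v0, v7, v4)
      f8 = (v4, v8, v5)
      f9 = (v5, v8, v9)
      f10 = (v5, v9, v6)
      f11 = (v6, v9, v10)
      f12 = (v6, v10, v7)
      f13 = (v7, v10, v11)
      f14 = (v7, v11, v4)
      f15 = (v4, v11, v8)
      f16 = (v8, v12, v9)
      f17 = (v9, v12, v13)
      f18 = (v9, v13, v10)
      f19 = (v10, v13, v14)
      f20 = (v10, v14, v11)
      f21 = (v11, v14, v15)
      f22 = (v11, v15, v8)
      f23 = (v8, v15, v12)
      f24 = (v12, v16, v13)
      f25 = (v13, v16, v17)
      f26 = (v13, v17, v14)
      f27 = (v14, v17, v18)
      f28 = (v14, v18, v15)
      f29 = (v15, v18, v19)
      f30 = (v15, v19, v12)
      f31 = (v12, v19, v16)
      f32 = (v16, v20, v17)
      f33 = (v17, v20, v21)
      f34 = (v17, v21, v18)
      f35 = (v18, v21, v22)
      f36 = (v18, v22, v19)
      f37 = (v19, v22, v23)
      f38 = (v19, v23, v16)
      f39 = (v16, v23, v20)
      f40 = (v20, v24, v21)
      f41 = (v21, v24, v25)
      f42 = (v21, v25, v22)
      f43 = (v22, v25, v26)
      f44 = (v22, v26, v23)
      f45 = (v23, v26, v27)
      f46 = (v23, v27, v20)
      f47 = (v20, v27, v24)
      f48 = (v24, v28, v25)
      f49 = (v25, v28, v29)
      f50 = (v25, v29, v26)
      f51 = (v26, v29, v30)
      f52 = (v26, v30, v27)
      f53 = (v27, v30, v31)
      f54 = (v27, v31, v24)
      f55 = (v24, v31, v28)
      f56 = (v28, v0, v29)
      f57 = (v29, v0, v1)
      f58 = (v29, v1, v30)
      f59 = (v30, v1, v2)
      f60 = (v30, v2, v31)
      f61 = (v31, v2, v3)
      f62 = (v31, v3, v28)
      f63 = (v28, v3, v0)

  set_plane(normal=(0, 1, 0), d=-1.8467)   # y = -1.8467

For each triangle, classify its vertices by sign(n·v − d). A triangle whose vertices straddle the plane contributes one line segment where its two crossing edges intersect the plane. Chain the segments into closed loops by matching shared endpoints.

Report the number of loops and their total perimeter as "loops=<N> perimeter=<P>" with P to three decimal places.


loops=1 perimeter=9.910

Straddling triangles (18 of 64):
  (v16,v20,v17) [+-+] → (-2.18512, -1.8467, 0)–(-2.10481, -1.8467, 0.080302)  len=0.1136
  (v17,v20,v21) [+-+] → (-2.10481, -1.8467, 0.080302)–(-1.8467, -1.8467, 0.338404)  len=0.3650
  (v16,v23,v20) [++-] → (-1.8467, -1.8467, -0.338404)–(-2.18512, -1.8467, 0)  len=0.4786
  (v20,v24,v21) [--+] → (-1.29165, -1.8467, 0.568293)–(-1.8467, -1.8467, 0.338404)  len=0.6008
  (v21,v24,v25) [+--] → (-1.29165, -1.8467, 0.568293)–(-0.973673, -1.8467, 0.7)  len=0.3442
  (v21,v25,v22) [+-+] → (-0.973673, -1.8467, 0.7)–(-0.38303, -1.8467, 0.455364)  len=0.6393
  (v22,v25,v26) [+-+] → (-0.38303, -1.8467, 0.455364)–(0, -1.8467, 0.2967)  len=0.4146
  (v23,v26,v27) [++-] → (0, -1.8467, -0.2967)–(-0.973673, -1.8467, -0.7)  len=1.0539
  (v23,v27,v20) [+--] → (-0.973673, -1.8467, -0.7)–(-1.8467, -1.8467, -0.338404)  len=0.9449
  (v25,v28,v29) [--+] → (1.8467, -1.8467, 0.338404)–(0.973673, -1.8467, 0.7)  len=0.9449
  (v25,v29,v26) [-++] → (0.973673, -1.8467, 0.7)–(0, -1.8467, 0.2967)  len=1.0539
  (v26,v30,v27) [++-] → (0.38303, -1.8467, -0.455364)–(0, -1.8467, -0.2967)  len=0.4146
  (v27,v30,v31) [-++] → (0.38303, -1.8467, -0.455364)–(0.973673, -1.8467, -0.7)  len=0.6393
  (v27,v31,v24) [-+-] → (0.973673, -1.8467, -0.7)–(1.29165, -1.8467, -0.568293)  len=0.3442
  (v24,v31,v28) [-+-] → (1.29165, -1.8467, -0.568293)–(1.8467, -1.8467, -0.338404)  len=0.6008
  (v28,v0,v29) [-++] → (2.18512, -1.8467, 0)–(1.8467, -1.8467, 0.338404)  len=0.4786
  (v31,v3,v28) [++-] → (2.10481, -1.8467, -0.080302)–(1.8467, -1.8467, -0.338404)  len=0.3650
  (v28,v3,v0) [-++] → (2.10481, -1.8467, -0.080302)–(2.18512, -1.8467, 0)  len=0.1136

Chained into 1 loop(s):
  loop 1: 18 segments, perimeter = 9.9097
Total perimeter = 9.910


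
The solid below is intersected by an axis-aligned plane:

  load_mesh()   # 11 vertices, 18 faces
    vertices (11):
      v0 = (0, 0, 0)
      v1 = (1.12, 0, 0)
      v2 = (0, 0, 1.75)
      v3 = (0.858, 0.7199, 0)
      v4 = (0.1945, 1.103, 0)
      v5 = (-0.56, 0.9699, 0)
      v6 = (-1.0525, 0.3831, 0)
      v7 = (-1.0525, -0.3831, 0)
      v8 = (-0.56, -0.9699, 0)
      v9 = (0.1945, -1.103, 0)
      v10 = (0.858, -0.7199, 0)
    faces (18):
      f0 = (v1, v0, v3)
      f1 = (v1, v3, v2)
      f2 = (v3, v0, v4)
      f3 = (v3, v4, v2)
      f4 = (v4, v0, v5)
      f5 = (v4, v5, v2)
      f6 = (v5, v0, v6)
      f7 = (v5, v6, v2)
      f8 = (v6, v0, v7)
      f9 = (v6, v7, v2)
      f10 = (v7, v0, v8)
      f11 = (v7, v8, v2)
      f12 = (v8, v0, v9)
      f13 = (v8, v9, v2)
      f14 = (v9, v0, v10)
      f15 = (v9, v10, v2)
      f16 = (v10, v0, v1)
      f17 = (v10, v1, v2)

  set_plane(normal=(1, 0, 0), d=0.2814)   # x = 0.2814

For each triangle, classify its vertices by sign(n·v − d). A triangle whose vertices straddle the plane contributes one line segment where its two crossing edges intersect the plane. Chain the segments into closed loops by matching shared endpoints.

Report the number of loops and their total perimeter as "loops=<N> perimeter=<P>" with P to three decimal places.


loops=1 perimeter=5.513

Straddling triangles (8 of 18):
  (v1,v0,v3) [+-+] → (0.2814, 0, 0)–(0.2814, 0.236107, 0)  len=0.2361
  (v1,v3,v2) [++-] → (0.2814, 0.236107, 1.17605)–(0.2814, 0, 1.31031)  len=0.2716
  (v3,v0,v4) [+--] → (0.2814, 0.236107, 0)–(0.2814, 1.05282, 0)  len=0.8167
  (v3,v4,v2) [+--] → (0.2814, 1.05282, 0)–(0.2814, 0.236107, 1.17605)  len=1.4318
  (v9,v0,v10) [--+] → (0.2814, -0.236107, 0)–(0.2814, -1.05282, 0)  len=0.8167
  (v9,v10,v2) [-+-] → (0.2814, -1.05282, 0)–(0.2814, -0.236107, 1.17605)  len=1.4318
  (v10,v0,v1) [+-+] → (0.2814, -0.236107, 0)–(0.2814, 0, 0)  len=0.2361
  (v10,v1,v2) [++-] → (0.2814, 0, 1.31031)–(0.2814, -0.236107, 1.17605)  len=0.2716

Chained into 1 loop(s):
  loop 1: 8 segments, perimeter = 5.5125
Total perimeter = 5.513


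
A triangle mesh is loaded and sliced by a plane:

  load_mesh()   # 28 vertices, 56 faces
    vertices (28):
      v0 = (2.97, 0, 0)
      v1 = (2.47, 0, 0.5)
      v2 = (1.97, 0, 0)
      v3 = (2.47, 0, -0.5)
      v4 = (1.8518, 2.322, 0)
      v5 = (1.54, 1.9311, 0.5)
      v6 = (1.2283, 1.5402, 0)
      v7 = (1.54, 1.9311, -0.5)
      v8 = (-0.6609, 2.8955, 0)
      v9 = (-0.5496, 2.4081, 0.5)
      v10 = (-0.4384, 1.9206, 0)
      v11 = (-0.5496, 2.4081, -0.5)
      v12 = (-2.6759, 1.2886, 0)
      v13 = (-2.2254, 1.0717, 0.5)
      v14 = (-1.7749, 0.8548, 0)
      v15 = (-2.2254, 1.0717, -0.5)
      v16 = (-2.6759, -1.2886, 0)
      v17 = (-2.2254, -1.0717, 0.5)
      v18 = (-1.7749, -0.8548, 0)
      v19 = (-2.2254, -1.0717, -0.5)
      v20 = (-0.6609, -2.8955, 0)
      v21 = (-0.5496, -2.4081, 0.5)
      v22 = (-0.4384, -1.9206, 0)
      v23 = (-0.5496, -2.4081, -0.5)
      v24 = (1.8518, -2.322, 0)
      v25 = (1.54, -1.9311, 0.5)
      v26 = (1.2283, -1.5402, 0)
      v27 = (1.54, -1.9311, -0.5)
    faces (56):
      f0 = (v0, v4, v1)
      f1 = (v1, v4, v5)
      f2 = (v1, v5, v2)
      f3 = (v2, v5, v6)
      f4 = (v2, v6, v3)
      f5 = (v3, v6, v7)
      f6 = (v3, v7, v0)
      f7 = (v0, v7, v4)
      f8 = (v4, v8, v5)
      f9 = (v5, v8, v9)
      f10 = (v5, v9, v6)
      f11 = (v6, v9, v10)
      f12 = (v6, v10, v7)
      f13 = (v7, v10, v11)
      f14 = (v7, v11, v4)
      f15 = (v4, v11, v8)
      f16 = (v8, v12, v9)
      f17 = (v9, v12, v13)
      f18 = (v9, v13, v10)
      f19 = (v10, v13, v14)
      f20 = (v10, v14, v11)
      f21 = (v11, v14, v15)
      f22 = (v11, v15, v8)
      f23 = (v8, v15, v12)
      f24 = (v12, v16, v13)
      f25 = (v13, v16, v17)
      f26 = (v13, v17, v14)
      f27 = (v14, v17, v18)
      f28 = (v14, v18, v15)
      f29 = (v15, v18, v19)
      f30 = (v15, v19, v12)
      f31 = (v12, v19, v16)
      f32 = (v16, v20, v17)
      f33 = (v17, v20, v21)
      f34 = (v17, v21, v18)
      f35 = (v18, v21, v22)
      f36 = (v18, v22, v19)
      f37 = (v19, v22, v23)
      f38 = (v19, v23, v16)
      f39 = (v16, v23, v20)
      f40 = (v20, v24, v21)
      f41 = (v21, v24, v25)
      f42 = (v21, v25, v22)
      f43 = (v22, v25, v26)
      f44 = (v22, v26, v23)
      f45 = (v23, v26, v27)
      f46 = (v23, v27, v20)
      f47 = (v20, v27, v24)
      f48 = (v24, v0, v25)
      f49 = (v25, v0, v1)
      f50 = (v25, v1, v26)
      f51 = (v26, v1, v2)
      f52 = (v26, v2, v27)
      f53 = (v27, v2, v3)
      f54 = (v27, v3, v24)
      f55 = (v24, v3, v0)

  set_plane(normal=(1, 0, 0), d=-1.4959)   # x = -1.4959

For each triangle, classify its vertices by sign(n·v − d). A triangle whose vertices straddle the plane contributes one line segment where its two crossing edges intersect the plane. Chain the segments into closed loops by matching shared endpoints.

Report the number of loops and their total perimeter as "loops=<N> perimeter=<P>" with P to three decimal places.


loops=2 perimeter=6.103

Straddling triangles (16 of 56):
  (v8,v12,v9) [+-+] → (-1.4959, 2.22961, 0)–(-1.4959, 1.90987, 0.277477)  len=0.4234
  (v9,v12,v13) [+--] → (-1.4959, 1.90987, 0.277477)–(-1.4959, 1.65345, 0.5)  len=0.3395
  (v9,v13,v10) [+-+] → (-1.4959, 1.65345, 0.5)–(-1.4959, 1.41824, 0.295887)  len=0.3114
  (v10,v13,v14) [+--] → (-1.4959, 1.41824, 0.295887)–(-1.4959, 1.07729, 0)  len=0.4514
  (v10,v14,v11) [+-+] → (-1.4959, 1.07729, 0)–(-1.4959, 1.20849, -0.11385)  len=0.1737
  (v11,v14,v15) [+--] → (-1.4959, 1.20849, -0.11385)–(-1.4959, 1.65345, -0.5)  len=0.5892
  (v11,v15,v8) [+-+] → (-1.4959, 1.65345, -0.5)–(-1.4959, 1.92211, -0.266858)  len=0.3557
  (v8,v15,v12) [+--] → (-1.4959, 1.92211, -0.266858)–(-1.4959, 2.22961, 0)  len=0.4072
  (v16,v20,v17) [-+-] → (-1.4959, -2.22961, 0)–(-1.4959, -1.92211, 0.266858)  len=0.4072
  (v17,v20,v21) [-++] → (-1.4959, -1.92211, 0.266858)–(-1.4959, -1.65345, 0.5)  len=0.3557
  (v17,v21,v18) [-+-] → (-1.4959, -1.65345, 0.5)–(-1.4959, -1.20849, 0.11385)  len=0.5892
  (v18,v21,v22) [-++] → (-1.4959, -1.20849, 0.11385)–(-1.4959, -1.07729, 0)  len=0.1737
  (v18,v22,v19) [-+-] → (-1.4959, -1.07729, 0)–(-1.4959, -1.41824, -0.295887)  len=0.4514
  (v19,v22,v23) [-++] → (-1.4959, -1.41824, -0.295887)–(-1.4959, -1.65345, -0.5)  len=0.3114
  (v19,v23,v16) [-+-] → (-1.4959, -1.65345, -0.5)–(-1.4959, -1.90987, -0.277477)  len=0.3395
  (v16,v23,v20) [-++] → (-1.4959, -1.90987, -0.277477)–(-1.4959, -2.22961, 0)  len=0.4234

Chained into 2 loop(s):
  loop 1: 8 segments, perimeter = 3.0515
  loop 2: 8 segments, perimeter = 3.0515
Total perimeter = 6.103
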